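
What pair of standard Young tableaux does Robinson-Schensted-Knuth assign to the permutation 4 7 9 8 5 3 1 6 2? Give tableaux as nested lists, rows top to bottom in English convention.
Insert each entry of the permutation into P by Schensted row insertion, recording in Q the position of each new cell.

After inserting 4: P = [[4]].
After inserting 7: P = [[4, 7]].
After inserting 9: P = [[4, 7, 9]].
After inserting 8: P = [[4, 7, 8], [9]].
After inserting 5: P = [[4, 5, 8], [7], [9]].
After inserting 3: P = [[3, 5, 8], [4], [7], [9]].
After inserting 1: P = [[1, 5, 8], [3], [4], [7], [9]].
After inserting 6: P = [[1, 5, 6], [3, 8], [4], [7], [9]].
After inserting 2: P = [[1, 2, 6], [3, 5], [4, 8], [7], [9]].

So P = [[1, 2, 6], [3, 5], [4, 8], [7], [9]], Q = [[1, 2, 3], [4, 8], [5, 9], [6], [7]].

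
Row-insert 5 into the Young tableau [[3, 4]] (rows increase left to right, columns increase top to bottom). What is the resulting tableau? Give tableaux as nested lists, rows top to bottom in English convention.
5 is larger than every entry of row 1, so it is appended to row 1. The new tableau is [[3, 4, 5]].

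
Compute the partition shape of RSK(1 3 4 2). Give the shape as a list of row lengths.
Row-insert each entry into an empty tableau.

After inserting 1: P = [[1]].
After inserting 3: P = [[1, 3]].
After inserting 4: P = [[1, 3, 4]].
After inserting 2: P = [[1, 2, 4], [3]].

The final insertion tableau P = [[1, 2, 4], [3]] has shape [3, 1].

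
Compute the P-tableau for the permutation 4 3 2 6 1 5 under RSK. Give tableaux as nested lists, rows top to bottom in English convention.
Insert 4: appended to row 1. P = [[4]].
Insert 3: 3 bumps 4 from row 1; 4 starts row 2. P = [[3], [4]].
Insert 2: 2 bumps 3 from row 1; 3 bumps 4 from row 2; 4 starts row 3. P = [[2], [3], [4]].
Insert 6: appended to row 1. P = [[2, 6], [3], [4]].
Insert 1: 1 bumps 2 from row 1; 2 bumps 3 from row 2; 3 bumps 4 from row 3; 4 starts row 4. P = [[1, 6], [2], [3], [4]].
Insert 5: 5 bumps 6 from row 1; 6 appends to row 2. P = [[1, 5], [2, 6], [3], [4]].

So P = [[1, 5], [2, 6], [3], [4]].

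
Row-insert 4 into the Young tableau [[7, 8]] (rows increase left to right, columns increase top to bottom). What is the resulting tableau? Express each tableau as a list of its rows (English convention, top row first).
[[4, 8], [7]]

In row 1, 4 replaces 7 (the leftmost entry greater than 4); 7 is bumped to row 2. 7 starts a new row 2. The new tableau is [[4, 8], [7]].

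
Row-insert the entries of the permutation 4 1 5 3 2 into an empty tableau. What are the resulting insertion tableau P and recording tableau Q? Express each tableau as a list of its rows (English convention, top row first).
P = [[1, 2], [3, 5], [4]], Q = [[1, 3], [2, 4], [5]]

Insert each entry of the permutation into P by Schensted row insertion, recording in Q the position of each new cell.

Insert 4: appended to row 1. P = [[4]], Q = [[1]].
Insert 1: 1 bumps 4 from row 1; 4 starts row 2. P = [[1], [4]], Q = [[1], [2]].
Insert 5: appended to row 1. P = [[1, 5], [4]], Q = [[1, 3], [2]].
Insert 3: 3 bumps 5 from row 1; 5 appends to row 2. P = [[1, 3], [4, 5]], Q = [[1, 3], [2, 4]].
Insert 2: 2 bumps 3 from row 1; 3 bumps 4 from row 2; 4 starts row 3. P = [[1, 2], [3, 5], [4]], Q = [[1, 3], [2, 4], [5]].

So P = [[1, 2], [3, 5], [4]], Q = [[1, 3], [2, 4], [5]].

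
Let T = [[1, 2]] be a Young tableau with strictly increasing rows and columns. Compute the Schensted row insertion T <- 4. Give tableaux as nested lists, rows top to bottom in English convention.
4 is larger than every entry of row 1, so it is appended to row 1. The new tableau is [[1, 2, 4]].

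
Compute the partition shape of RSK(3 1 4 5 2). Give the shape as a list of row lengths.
[3, 2]

Row-insert each entry into an empty tableau.

After inserting 3: P = [[3]].
After inserting 1: P = [[1], [3]].
After inserting 4: P = [[1, 4], [3]].
After inserting 5: P = [[1, 4, 5], [3]].
After inserting 2: P = [[1, 2, 5], [3, 4]].

The final insertion tableau P = [[1, 2, 5], [3, 4]] has shape [3, 2].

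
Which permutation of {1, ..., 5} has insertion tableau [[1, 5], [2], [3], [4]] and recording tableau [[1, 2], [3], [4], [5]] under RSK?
4 5 3 2 1

Reverse the RSK construction: for i from n down to 1, find the cell of Q containing i, remove the entry at that cell from P, and reverse-bump it up through P; the value ejected from row 1 is w(i).

Step i=5: Q has 5 at row 4, column 1; remove 4 from row 4 of P and reverse-bump: 4 enters row 3 and ejects 3; 3 enters row 2 and ejects 2; 2 enters row 1 and ejects 1. So w(5) = 1. P is now [[2, 5], [3], [4]].
Step i=4: Q has 4 at row 3, column 1; remove 4 from row 3 of P and reverse-bump: 4 enters row 2 and ejects 3; 3 enters row 1 and ejects 2. So w(4) = 2. P is now [[3, 5], [4]].
Step i=3: Q has 3 at row 2, column 1; remove 4 from row 2 of P and reverse-bump: 4 enters row 1 and ejects 3. So w(3) = 3. P is now [[4, 5]].
Step i=2: Q has 2 at row 1, column 2; remove that cell from P, ejecting 5. So w(2) = 5. P is now [[4]].
Step i=1: Q has 1 at row 1, column 1; remove that cell from P, ejecting 4. So w(1) = 4. P is now [].

So w = 4 5 3 2 1.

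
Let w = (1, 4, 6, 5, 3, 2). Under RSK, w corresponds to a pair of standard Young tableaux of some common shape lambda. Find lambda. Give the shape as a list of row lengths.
RSK row insertion gives P = [[1, 2, 5], [3], [4], [6]], which has shape [3, 1, 1, 1].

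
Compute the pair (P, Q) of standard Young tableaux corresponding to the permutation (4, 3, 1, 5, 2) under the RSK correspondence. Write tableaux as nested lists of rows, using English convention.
Insert each entry of the permutation into P by Schensted row insertion, recording in Q the position of each new cell.

Insert 4: appended to row 1. P = [[4]].
Insert 3: 3 bumps 4 from row 1; 4 starts row 2. P = [[3], [4]].
Insert 1: 1 bumps 3 from row 1; 3 bumps 4 from row 2; 4 starts row 3. P = [[1], [3], [4]].
Insert 5: appended to row 1. P = [[1, 5], [3], [4]].
Insert 2: 2 bumps 5 from row 1; 5 appends to row 2. P = [[1, 2], [3, 5], [4]].

So P = [[1, 2], [3, 5], [4]], Q = [[1, 4], [2, 5], [3]].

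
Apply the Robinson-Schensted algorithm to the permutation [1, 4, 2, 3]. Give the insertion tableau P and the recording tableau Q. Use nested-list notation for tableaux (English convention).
P = [[1, 2, 3], [4]], Q = [[1, 2, 4], [3]]

Insert each entry of the permutation into P by Schensted row insertion, recording in Q the position of each new cell.

Insert 1: appended to row 1. P = [[1]], Q = [[1]].
Insert 4: appended to row 1. P = [[1, 4]], Q = [[1, 2]].
Insert 2: 2 bumps 4 from row 1; 4 starts row 2. P = [[1, 2], [4]], Q = [[1, 2], [3]].
Insert 3: appended to row 1. P = [[1, 2, 3], [4]], Q = [[1, 2, 4], [3]].

So P = [[1, 2, 3], [4]], Q = [[1, 2, 4], [3]].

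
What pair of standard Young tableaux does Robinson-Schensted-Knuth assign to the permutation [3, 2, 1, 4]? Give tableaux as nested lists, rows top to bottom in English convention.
Insert each entry of the permutation into P by Schensted row insertion, recording in Q the position of each new cell.

Insert 3: appended to row 1. P = [[3]].
Insert 2: 2 bumps 3 from row 1; 3 starts row 2. P = [[2], [3]].
Insert 1: 1 bumps 2 from row 1; 2 bumps 3 from row 2; 3 starts row 3. P = [[1], [2], [3]].
Insert 4: appended to row 1. P = [[1, 4], [2], [3]].

So P = [[1, 4], [2], [3]], Q = [[1, 4], [2], [3]].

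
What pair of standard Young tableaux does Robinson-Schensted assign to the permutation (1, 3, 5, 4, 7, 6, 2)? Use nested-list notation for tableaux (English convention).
Insert each entry of the permutation into P by Schensted row insertion, recording in Q the position of each new cell.

Insert 1: appended to row 1. P = [[1]].
Insert 3: appended to row 1. P = [[1, 3]].
Insert 5: appended to row 1. P = [[1, 3, 5]].
Insert 4: 4 bumps 5 from row 1; 5 starts row 2. P = [[1, 3, 4], [5]].
Insert 7: appended to row 1. P = [[1, 3, 4, 7], [5]].
Insert 6: 6 bumps 7 from row 1; 7 appends to row 2. P = [[1, 3, 4, 6], [5, 7]].
Insert 2: 2 bumps 3 from row 1; 3 bumps 5 from row 2; 5 starts row 3. P = [[1, 2, 4, 6], [3, 7], [5]].

So P = [[1, 2, 4, 6], [3, 7], [5]], Q = [[1, 2, 3, 5], [4, 6], [7]].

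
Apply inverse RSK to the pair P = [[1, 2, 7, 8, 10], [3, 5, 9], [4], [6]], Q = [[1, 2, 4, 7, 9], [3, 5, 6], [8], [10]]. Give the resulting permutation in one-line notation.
Reverse the RSK construction: for i from n down to 1, find the cell of Q containing i, remove the entry at that cell from P, and reverse-bump it up through P; the value ejected from row 1 is w(i).

Step i=10: Q has 10 at row 4, column 1; remove 6 from row 4 of P and reverse-bump: 6 enters row 3 and ejects 4; 4 enters row 2 and ejects 3; 3 enters row 1 and ejects 2. So w(10) = 2. P is now [[1, 3, 7, 8, 10], [4, 5, 9], [6]].
Step i=9: Q has 9 at row 1, column 5; remove that cell from P, ejecting 10. So w(9) = 10. P is now [[1, 3, 7, 8], [4, 5, 9], [6]].
Step i=8: Q has 8 at row 3, column 1; remove 6 from row 3 of P and reverse-bump: 6 enters row 2 and ejects 5; 5 enters row 1 and ejects 3. So w(8) = 3. P is now [[1, 5, 7, 8], [4, 6, 9]].
Step i=7: Q has 7 at row 1, column 4; remove that cell from P, ejecting 8. So w(7) = 8. P is now [[1, 5, 7], [4, 6, 9]].
Step i=6: Q has 6 at row 2, column 3; remove 9 from row 2 of P and reverse-bump: 9 enters row 1 and ejects 7. So w(6) = 7. P is now [[1, 5, 9], [4, 6]].
Step i=5: Q has 5 at row 2, column 2; remove 6 from row 2 of P and reverse-bump: 6 enters row 1 and ejects 5. So w(5) = 5. P is now [[1, 6, 9], [4]].
Step i=4: Q has 4 at row 1, column 3; remove that cell from P, ejecting 9. So w(4) = 9. P is now [[1, 6], [4]].
Step i=3: Q has 3 at row 2, column 1; remove 4 from row 2 of P and reverse-bump: 4 enters row 1 and ejects 1. So w(3) = 1. P is now [[4, 6]].
Step i=2: Q has 2 at row 1, column 2; remove that cell from P, ejecting 6. So w(2) = 6. P is now [[4]].
Step i=1: Q has 1 at row 1, column 1; remove that cell from P, ejecting 4. So w(1) = 4. P is now [].

So w = 4 6 1 9 5 7 8 3 10 2.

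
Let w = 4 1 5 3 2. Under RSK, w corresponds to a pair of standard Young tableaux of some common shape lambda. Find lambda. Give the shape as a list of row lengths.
Row-insert each entry into an empty tableau.

After inserting 4: P = [[4]].
After inserting 1: P = [[1], [4]].
After inserting 5: P = [[1, 5], [4]].
After inserting 3: P = [[1, 3], [4, 5]].
After inserting 2: P = [[1, 2], [3, 5], [4]].

The final insertion tableau P = [[1, 2], [3, 5], [4]] has shape [2, 2, 1].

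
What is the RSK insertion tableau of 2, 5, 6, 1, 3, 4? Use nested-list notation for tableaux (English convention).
After inserting 2: P = [[2]].
After inserting 5: P = [[2, 5]].
After inserting 6: P = [[2, 5, 6]].
After inserting 1: P = [[1, 5, 6], [2]].
After inserting 3: P = [[1, 3, 6], [2, 5]].
After inserting 4: P = [[1, 3, 4], [2, 5, 6]].

So P = [[1, 3, 4], [2, 5, 6]].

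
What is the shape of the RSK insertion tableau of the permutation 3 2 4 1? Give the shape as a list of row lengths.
Row-insert each entry into an empty tableau.

After inserting 3: P = [[3]].
After inserting 2: P = [[2], [3]].
After inserting 4: P = [[2, 4], [3]].
After inserting 1: P = [[1, 4], [2], [3]].

The final insertion tableau P = [[1, 4], [2], [3]] has shape [2, 1, 1].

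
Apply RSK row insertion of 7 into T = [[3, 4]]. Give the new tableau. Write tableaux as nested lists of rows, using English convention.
[[3, 4, 7]]

7 is larger than every entry of row 1, so it is appended to row 1. The new tableau is [[3, 4, 7]].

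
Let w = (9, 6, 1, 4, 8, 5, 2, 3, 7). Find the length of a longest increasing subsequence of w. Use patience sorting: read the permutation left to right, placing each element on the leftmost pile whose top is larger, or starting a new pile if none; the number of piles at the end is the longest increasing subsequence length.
4

9: new pile. tops = [9]
6: onto pile 1 (replacing 9). tops = [6]
1: onto pile 1 (replacing 6). tops = [1]
4: new pile. tops = [1, 4]
8: new pile. tops = [1, 4, 8]
5: onto pile 3 (replacing 8). tops = [1, 4, 5]
2: onto pile 2 (replacing 4). tops = [1, 2, 5]
3: onto pile 3 (replacing 5). tops = [1, 2, 3]
7: new pile. tops = [1, 2, 3, 7]

4 piles, so the longest increasing subsequence has length 4.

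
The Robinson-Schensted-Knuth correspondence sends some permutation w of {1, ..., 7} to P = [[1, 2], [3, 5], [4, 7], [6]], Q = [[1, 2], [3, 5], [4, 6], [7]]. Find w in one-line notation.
6 7 4 1 5 3 2

Reverse the RSK construction: for i from n down to 1, find the cell of Q containing i, remove the entry at that cell from P, and reverse-bump it up through P; the value ejected from row 1 is w(i).

Step i=7: Q has 7 at row 4, column 1; remove 6 from row 4 of P and reverse-bump: 6 enters row 3 and ejects 4; 4 enters row 2 and ejects 3; 3 enters row 1 and ejects 2. So w(7) = 2. P is now [[1, 3], [4, 5], [6, 7]].
Step i=6: Q has 6 at row 3, column 2; remove 7 from row 3 of P and reverse-bump: 7 enters row 2 and ejects 5; 5 enters row 1 and ejects 3. So w(6) = 3. P is now [[1, 5], [4, 7], [6]].
Step i=5: Q has 5 at row 2, column 2; remove 7 from row 2 of P and reverse-bump: 7 enters row 1 and ejects 5. So w(5) = 5. P is now [[1, 7], [4], [6]].
Step i=4: Q has 4 at row 3, column 1; remove 6 from row 3 of P and reverse-bump: 6 enters row 2 and ejects 4; 4 enters row 1 and ejects 1. So w(4) = 1. P is now [[4, 7], [6]].
Step i=3: Q has 3 at row 2, column 1; remove 6 from row 2 of P and reverse-bump: 6 enters row 1 and ejects 4. So w(3) = 4. P is now [[6, 7]].
Step i=2: Q has 2 at row 1, column 2; remove that cell from P, ejecting 7. So w(2) = 7. P is now [[6]].
Step i=1: Q has 1 at row 1, column 1; remove that cell from P, ejecting 6. So w(1) = 6. P is now [].

So w = 6 7 4 1 5 3 2.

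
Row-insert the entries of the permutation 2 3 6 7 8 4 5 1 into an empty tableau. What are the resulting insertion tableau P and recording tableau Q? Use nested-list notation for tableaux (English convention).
Insert each entry of the permutation into P by Schensted row insertion, recording in Q the position of each new cell.

Insert 2: appended to row 1. P = [[2]].
Insert 3: appended to row 1. P = [[2, 3]].
Insert 6: appended to row 1. P = [[2, 3, 6]].
Insert 7: appended to row 1. P = [[2, 3, 6, 7]].
Insert 8: appended to row 1. P = [[2, 3, 6, 7, 8]].
Insert 4: 4 bumps 6 from row 1; 6 starts row 2. P = [[2, 3, 4, 7, 8], [6]].
Insert 5: 5 bumps 7 from row 1; 7 appends to row 2. P = [[2, 3, 4, 5, 8], [6, 7]].
Insert 1: 1 bumps 2 from row 1; 2 bumps 6 from row 2; 6 starts row 3. P = [[1, 3, 4, 5, 8], [2, 7], [6]].

So P = [[1, 3, 4, 5, 8], [2, 7], [6]], Q = [[1, 2, 3, 4, 5], [6, 7], [8]].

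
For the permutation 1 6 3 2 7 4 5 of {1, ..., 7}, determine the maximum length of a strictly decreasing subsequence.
3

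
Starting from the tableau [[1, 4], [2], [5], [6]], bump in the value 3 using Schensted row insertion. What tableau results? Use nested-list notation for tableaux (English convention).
In row 1, 3 replaces 4 (the leftmost entry greater than 3); 4 is bumped to row 2. 4 is appended to row 2. The new tableau is [[1, 3], [2, 4], [5], [6]].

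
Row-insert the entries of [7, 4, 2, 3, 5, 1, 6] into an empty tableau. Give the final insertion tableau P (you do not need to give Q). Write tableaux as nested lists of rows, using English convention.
P = [[1, 3, 5, 6], [2], [4], [7]]

Insert 7: appended to row 1. P = [[7]].
Insert 4: 4 bumps 7 from row 1; 7 starts row 2. P = [[4], [7]].
Insert 2: 2 bumps 4 from row 1; 4 bumps 7 from row 2; 7 starts row 3. P = [[2], [4], [7]].
Insert 3: appended to row 1. P = [[2, 3], [4], [7]].
Insert 5: appended to row 1. P = [[2, 3, 5], [4], [7]].
Insert 1: 1 bumps 2 from row 1; 2 bumps 4 from row 2; 4 bumps 7 from row 3; 7 starts row 4. P = [[1, 3, 5], [2], [4], [7]].
Insert 6: appended to row 1. P = [[1, 3, 5, 6], [2], [4], [7]].

So P = [[1, 3, 5, 6], [2], [4], [7]].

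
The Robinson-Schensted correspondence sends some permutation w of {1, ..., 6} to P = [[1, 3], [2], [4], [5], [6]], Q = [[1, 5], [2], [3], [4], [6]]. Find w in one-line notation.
Reverse the RSK construction: for i from n down to 1, find the cell of Q containing i, remove the entry at that cell from P, and reverse-bump it up through P; the value ejected from row 1 is w(i).

Step i=6: Q has 6 at row 5, column 1; remove 6 from row 5 of P and reverse-bump: 6 enters row 4 and ejects 5; 5 enters row 3 and ejects 4; 4 enters row 2 and ejects 2; 2 enters row 1 and ejects 1. So w(6) = 1. P is now [[2, 3], [4], [5], [6]].
Step i=5: Q has 5 at row 1, column 2; remove that cell from P, ejecting 3. So w(5) = 3. P is now [[2], [4], [5], [6]].
Step i=4: Q has 4 at row 4, column 1; remove 6 from row 4 of P and reverse-bump: 6 enters row 3 and ejects 5; 5 enters row 2 and ejects 4; 4 enters row 1 and ejects 2. So w(4) = 2. P is now [[4], [5], [6]].
Step i=3: Q has 3 at row 3, column 1; remove 6 from row 3 of P and reverse-bump: 6 enters row 2 and ejects 5; 5 enters row 1 and ejects 4. So w(3) = 4. P is now [[5], [6]].
Step i=2: Q has 2 at row 2, column 1; remove 6 from row 2 of P and reverse-bump: 6 enters row 1 and ejects 5. So w(2) = 5. P is now [[6]].
Step i=1: Q has 1 at row 1, column 1; remove that cell from P, ejecting 6. So w(1) = 6. P is now [].

So w = 6 5 4 2 3 1.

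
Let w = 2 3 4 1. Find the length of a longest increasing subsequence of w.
3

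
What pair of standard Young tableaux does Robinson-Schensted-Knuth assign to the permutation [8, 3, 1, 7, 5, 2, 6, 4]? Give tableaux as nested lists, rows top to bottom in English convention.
Insert each entry of the permutation into P by Schensted row insertion, recording in Q the position of each new cell.

Insert 8: appended to row 1. P = [[8]].
Insert 3: 3 bumps 8 from row 1; 8 starts row 2. P = [[3], [8]].
Insert 1: 1 bumps 3 from row 1; 3 bumps 8 from row 2; 8 starts row 3. P = [[1], [3], [8]].
Insert 7: appended to row 1. P = [[1, 7], [3], [8]].
Insert 5: 5 bumps 7 from row 1; 7 appends to row 2. P = [[1, 5], [3, 7], [8]].
Insert 2: 2 bumps 5 from row 1; 5 bumps 7 from row 2; 7 bumps 8 from row 3; 8 starts row 4. P = [[1, 2], [3, 5], [7], [8]].
Insert 6: appended to row 1. P = [[1, 2, 6], [3, 5], [7], [8]].
Insert 4: 4 bumps 6 from row 1; 6 appends to row 2. P = [[1, 2, 4], [3, 5, 6], [7], [8]].

So P = [[1, 2, 4], [3, 5, 6], [7], [8]], Q = [[1, 4, 7], [2, 5, 8], [3], [6]].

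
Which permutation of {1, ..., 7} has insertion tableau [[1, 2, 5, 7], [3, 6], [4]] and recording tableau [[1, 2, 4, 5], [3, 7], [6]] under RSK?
1 4 3 6 7 2 5

Reverse the RSK construction: for i from n down to 1, find the cell of Q containing i, remove the entry at that cell from P, and reverse-bump it up through P; the value ejected from row 1 is w(i).

Step i=7: Q has 7 at row 2, column 2; remove 6 from row 2 of P and reverse-bump: 6 enters row 1 and ejects 5. So w(7) = 5. P is now [[1, 2, 6, 7], [3], [4]].
Step i=6: Q has 6 at row 3, column 1; remove 4 from row 3 of P and reverse-bump: 4 enters row 2 and ejects 3; 3 enters row 1 and ejects 2. So w(6) = 2. P is now [[1, 3, 6, 7], [4]].
Step i=5: Q has 5 at row 1, column 4; remove that cell from P, ejecting 7. So w(5) = 7. P is now [[1, 3, 6], [4]].
Step i=4: Q has 4 at row 1, column 3; remove that cell from P, ejecting 6. So w(4) = 6. P is now [[1, 3], [4]].
Step i=3: Q has 3 at row 2, column 1; remove 4 from row 2 of P and reverse-bump: 4 enters row 1 and ejects 3. So w(3) = 3. P is now [[1, 4]].
Step i=2: Q has 2 at row 1, column 2; remove that cell from P, ejecting 4. So w(2) = 4. P is now [[1]].
Step i=1: Q has 1 at row 1, column 1; remove that cell from P, ejecting 1. So w(1) = 1. P is now [].

So w = 1 4 3 6 7 2 5.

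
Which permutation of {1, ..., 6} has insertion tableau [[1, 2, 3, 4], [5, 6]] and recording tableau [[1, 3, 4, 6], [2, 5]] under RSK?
Reverse the RSK construction: for i from n down to 1, find the cell of Q containing i, remove the entry at that cell from P, and reverse-bump it up through P; the value ejected from row 1 is w(i).

Step i=6: Q has 6 at row 1, column 4; remove that cell from P, ejecting 4. So w(6) = 4. P is now [[1, 2, 3], [5, 6]].
Step i=5: Q has 5 at row 2, column 2; remove 6 from row 2 of P and reverse-bump: 6 enters row 1 and ejects 3. So w(5) = 3. P is now [[1, 2, 6], [5]].
Step i=4: Q has 4 at row 1, column 3; remove that cell from P, ejecting 6. So w(4) = 6. P is now [[1, 2], [5]].
Step i=3: Q has 3 at row 1, column 2; remove that cell from P, ejecting 2. So w(3) = 2. P is now [[1], [5]].
Step i=2: Q has 2 at row 2, column 1; remove 5 from row 2 of P and reverse-bump: 5 enters row 1 and ejects 1. So w(2) = 1. P is now [[5]].
Step i=1: Q has 1 at row 1, column 1; remove that cell from P, ejecting 5. So w(1) = 5. P is now [].

So w = 5 1 2 6 3 4.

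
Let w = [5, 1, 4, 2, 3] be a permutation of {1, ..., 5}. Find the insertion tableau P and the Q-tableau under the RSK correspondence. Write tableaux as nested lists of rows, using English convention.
P = [[1, 2, 3], [4], [5]], Q = [[1, 3, 5], [2], [4]]

Insert each entry of the permutation into P by Schensted row insertion, recording in Q the position of each new cell.

Insert 5: appended to row 1. P = [[5]], Q = [[1]].
Insert 1: 1 bumps 5 from row 1; 5 starts row 2. P = [[1], [5]], Q = [[1], [2]].
Insert 4: appended to row 1. P = [[1, 4], [5]], Q = [[1, 3], [2]].
Insert 2: 2 bumps 4 from row 1; 4 bumps 5 from row 2; 5 starts row 3. P = [[1, 2], [4], [5]], Q = [[1, 3], [2], [4]].
Insert 3: appended to row 1. P = [[1, 2, 3], [4], [5]], Q = [[1, 3, 5], [2], [4]].

So P = [[1, 2, 3], [4], [5]], Q = [[1, 3, 5], [2], [4]].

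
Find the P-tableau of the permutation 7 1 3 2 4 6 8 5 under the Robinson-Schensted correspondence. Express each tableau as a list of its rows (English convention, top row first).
Insert 7: appended to row 1. P = [[7]].
Insert 1: 1 bumps 7 from row 1; 7 starts row 2. P = [[1], [7]].
Insert 3: appended to row 1. P = [[1, 3], [7]].
Insert 2: 2 bumps 3 from row 1; 3 bumps 7 from row 2; 7 starts row 3. P = [[1, 2], [3], [7]].
Insert 4: appended to row 1. P = [[1, 2, 4], [3], [7]].
Insert 6: appended to row 1. P = [[1, 2, 4, 6], [3], [7]].
Insert 8: appended to row 1. P = [[1, 2, 4, 6, 8], [3], [7]].
Insert 5: 5 bumps 6 from row 1; 6 appends to row 2. P = [[1, 2, 4, 5, 8], [3, 6], [7]].

So P = [[1, 2, 4, 5, 8], [3, 6], [7]].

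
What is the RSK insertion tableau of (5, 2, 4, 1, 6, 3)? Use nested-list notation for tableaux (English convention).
P = [[1, 3, 6], [2, 4], [5]]

Insert 5: appended to row 1. P = [[5]].
Insert 2: 2 bumps 5 from row 1; 5 starts row 2. P = [[2], [5]].
Insert 4: appended to row 1. P = [[2, 4], [5]].
Insert 1: 1 bumps 2 from row 1; 2 bumps 5 from row 2; 5 starts row 3. P = [[1, 4], [2], [5]].
Insert 6: appended to row 1. P = [[1, 4, 6], [2], [5]].
Insert 3: 3 bumps 4 from row 1; 4 appends to row 2. P = [[1, 3, 6], [2, 4], [5]].

So P = [[1, 3, 6], [2, 4], [5]].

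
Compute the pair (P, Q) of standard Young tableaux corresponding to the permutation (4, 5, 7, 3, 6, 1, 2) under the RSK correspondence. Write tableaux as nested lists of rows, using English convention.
P = [[1, 2, 6], [3, 5], [4, 7]], Q = [[1, 2, 3], [4, 5], [6, 7]]

Insert each entry of the permutation into P by Schensted row insertion, recording in Q the position of each new cell.

Insert 4: appended to row 1. P = [[4]].
Insert 5: appended to row 1. P = [[4, 5]].
Insert 7: appended to row 1. P = [[4, 5, 7]].
Insert 3: 3 bumps 4 from row 1; 4 starts row 2. P = [[3, 5, 7], [4]].
Insert 6: 6 bumps 7 from row 1; 7 appends to row 2. P = [[3, 5, 6], [4, 7]].
Insert 1: 1 bumps 3 from row 1; 3 bumps 4 from row 2; 4 starts row 3. P = [[1, 5, 6], [3, 7], [4]].
Insert 2: 2 bumps 5 from row 1; 5 bumps 7 from row 2; 7 appends to row 3. P = [[1, 2, 6], [3, 5], [4, 7]].

So P = [[1, 2, 6], [3, 5], [4, 7]], Q = [[1, 2, 3], [4, 5], [6, 7]].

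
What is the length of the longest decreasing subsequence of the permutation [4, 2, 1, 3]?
3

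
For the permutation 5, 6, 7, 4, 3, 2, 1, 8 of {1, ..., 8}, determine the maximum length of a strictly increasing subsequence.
4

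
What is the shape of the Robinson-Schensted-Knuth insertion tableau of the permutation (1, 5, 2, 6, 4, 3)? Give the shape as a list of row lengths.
Row-insert each entry into an empty tableau.

After inserting 1: P = [[1]].
After inserting 5: P = [[1, 5]].
After inserting 2: P = [[1, 2], [5]].
After inserting 6: P = [[1, 2, 6], [5]].
After inserting 4: P = [[1, 2, 4], [5, 6]].
After inserting 3: P = [[1, 2, 3], [4, 6], [5]].

The final insertion tableau P = [[1, 2, 3], [4, 6], [5]] has shape [3, 2, 1].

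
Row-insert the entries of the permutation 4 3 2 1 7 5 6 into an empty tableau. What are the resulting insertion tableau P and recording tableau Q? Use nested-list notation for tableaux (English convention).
Insert each entry of the permutation into P by Schensted row insertion, recording in Q the position of each new cell.

Insert 4: appended to row 1. P = [[4]].
Insert 3: 3 bumps 4 from row 1; 4 starts row 2. P = [[3], [4]].
Insert 2: 2 bumps 3 from row 1; 3 bumps 4 from row 2; 4 starts row 3. P = [[2], [3], [4]].
Insert 1: 1 bumps 2 from row 1; 2 bumps 3 from row 2; 3 bumps 4 from row 3; 4 starts row 4. P = [[1], [2], [3], [4]].
Insert 7: appended to row 1. P = [[1, 7], [2], [3], [4]].
Insert 5: 5 bumps 7 from row 1; 7 appends to row 2. P = [[1, 5], [2, 7], [3], [4]].
Insert 6: appended to row 1. P = [[1, 5, 6], [2, 7], [3], [4]].

So P = [[1, 5, 6], [2, 7], [3], [4]], Q = [[1, 5, 7], [2, 6], [3], [4]].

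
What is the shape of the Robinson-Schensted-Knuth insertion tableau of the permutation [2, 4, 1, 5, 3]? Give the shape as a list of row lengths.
Row-insert each entry into an empty tableau.

After inserting 2: P = [[2]].
After inserting 4: P = [[2, 4]].
After inserting 1: P = [[1, 4], [2]].
After inserting 5: P = [[1, 4, 5], [2]].
After inserting 3: P = [[1, 3, 5], [2, 4]].

The final insertion tableau P = [[1, 3, 5], [2, 4]] has shape [3, 2].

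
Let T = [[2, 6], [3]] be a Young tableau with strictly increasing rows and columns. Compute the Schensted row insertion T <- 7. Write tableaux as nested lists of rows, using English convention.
7 is larger than every entry of row 1, so it is appended to row 1. The new tableau is [[2, 6, 7], [3]].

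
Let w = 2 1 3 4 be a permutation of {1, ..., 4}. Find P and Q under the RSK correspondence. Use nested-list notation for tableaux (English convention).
P = [[1, 3, 4], [2]], Q = [[1, 3, 4], [2]]

Insert each entry of the permutation into P by Schensted row insertion, recording in Q the position of each new cell.

After inserting 2: P = [[2]].
After inserting 1: P = [[1], [2]].
After inserting 3: P = [[1, 3], [2]].
After inserting 4: P = [[1, 3, 4], [2]].

So P = [[1, 3, 4], [2]], Q = [[1, 3, 4], [2]].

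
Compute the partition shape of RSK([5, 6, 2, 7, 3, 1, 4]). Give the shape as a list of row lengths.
RSK row insertion gives P = [[1, 3, 4], [2, 6, 7], [5]], which has shape [3, 3, 1].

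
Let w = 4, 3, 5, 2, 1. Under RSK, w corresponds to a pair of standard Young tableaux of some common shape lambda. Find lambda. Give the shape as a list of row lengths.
Row-insert each entry into an empty tableau.

After inserting 4: P = [[4]].
After inserting 3: P = [[3], [4]].
After inserting 5: P = [[3, 5], [4]].
After inserting 2: P = [[2, 5], [3], [4]].
After inserting 1: P = [[1, 5], [2], [3], [4]].

The final insertion tableau P = [[1, 5], [2], [3], [4]] has shape [2, 1, 1, 1].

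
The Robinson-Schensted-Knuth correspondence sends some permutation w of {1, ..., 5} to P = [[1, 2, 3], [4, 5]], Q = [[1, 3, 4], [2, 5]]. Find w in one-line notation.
Reverse the RSK construction: for i from n down to 1, find the cell of Q containing i, remove the entry at that cell from P, and reverse-bump it up through P; the value ejected from row 1 is w(i).

Step i=5: Q has 5 at row 2, column 2; remove 5 from row 2 of P and reverse-bump: 5 enters row 1 and ejects 3. So w(5) = 3. P is now [[1, 2, 5], [4]].
Step i=4: Q has 4 at row 1, column 3; remove that cell from P, ejecting 5. So w(4) = 5. P is now [[1, 2], [4]].
Step i=3: Q has 3 at row 1, column 2; remove that cell from P, ejecting 2. So w(3) = 2. P is now [[1], [4]].
Step i=2: Q has 2 at row 2, column 1; remove 4 from row 2 of P and reverse-bump: 4 enters row 1 and ejects 1. So w(2) = 1. P is now [[4]].
Step i=1: Q has 1 at row 1, column 1; remove that cell from P, ejecting 4. So w(1) = 4. P is now [].

So w = 4 1 2 5 3.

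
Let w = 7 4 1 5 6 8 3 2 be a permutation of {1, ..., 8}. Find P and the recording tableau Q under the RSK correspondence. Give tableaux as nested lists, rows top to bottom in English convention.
Insert each entry of the permutation into P by Schensted row insertion, recording in Q the position of each new cell.

Insert 7: appended to row 1. P = [[7]].
Insert 4: 4 bumps 7 from row 1; 7 starts row 2. P = [[4], [7]].
Insert 1: 1 bumps 4 from row 1; 4 bumps 7 from row 2; 7 starts row 3. P = [[1], [4], [7]].
Insert 5: appended to row 1. P = [[1, 5], [4], [7]].
Insert 6: appended to row 1. P = [[1, 5, 6], [4], [7]].
Insert 8: appended to row 1. P = [[1, 5, 6, 8], [4], [7]].
Insert 3: 3 bumps 5 from row 1; 5 appends to row 2. P = [[1, 3, 6, 8], [4, 5], [7]].
Insert 2: 2 bumps 3 from row 1; 3 bumps 4 from row 2; 4 bumps 7 from row 3; 7 starts row 4. P = [[1, 2, 6, 8], [3, 5], [4], [7]].

So P = [[1, 2, 6, 8], [3, 5], [4], [7]], Q = [[1, 4, 5, 6], [2, 7], [3], [8]].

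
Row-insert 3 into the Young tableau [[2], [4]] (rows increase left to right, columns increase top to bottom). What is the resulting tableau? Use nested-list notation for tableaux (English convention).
[[2, 3], [4]]

3 is larger than every entry of row 1, so it is appended to row 1. The new tableau is [[2, 3], [4]].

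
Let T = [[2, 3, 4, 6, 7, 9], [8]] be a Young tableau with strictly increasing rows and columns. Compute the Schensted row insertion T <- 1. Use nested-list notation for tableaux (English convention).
[[1, 3, 4, 6, 7, 9], [2], [8]]

In row 1, 1 replaces 2 (the leftmost entry greater than 1); 2 is bumped to row 2. In row 2, 2 replaces 8 (the leftmost entry greater than 2); 8 is bumped to row 3. 8 starts a new row 3. The new tableau is [[1, 3, 4, 6, 7, 9], [2], [8]].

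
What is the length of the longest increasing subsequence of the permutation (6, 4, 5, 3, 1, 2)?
2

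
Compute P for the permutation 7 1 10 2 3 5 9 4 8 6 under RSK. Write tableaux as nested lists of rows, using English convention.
After inserting 7: P = [[7]].
After inserting 1: P = [[1], [7]].
After inserting 10: P = [[1, 10], [7]].
After inserting 2: P = [[1, 2], [7, 10]].
After inserting 3: P = [[1, 2, 3], [7, 10]].
After inserting 5: P = [[1, 2, 3, 5], [7, 10]].
After inserting 9: P = [[1, 2, 3, 5, 9], [7, 10]].
After inserting 4: P = [[1, 2, 3, 4, 9], [5, 10], [7]].
After inserting 8: P = [[1, 2, 3, 4, 8], [5, 9], [7, 10]].
After inserting 6: P = [[1, 2, 3, 4, 6], [5, 8], [7, 9], [10]].

So P = [[1, 2, 3, 4, 6], [5, 8], [7, 9], [10]].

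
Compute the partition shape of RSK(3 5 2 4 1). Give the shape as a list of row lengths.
Row-insert each entry into an empty tableau.

After inserting 3: P = [[3]].
After inserting 5: P = [[3, 5]].
After inserting 2: P = [[2, 5], [3]].
After inserting 4: P = [[2, 4], [3, 5]].
After inserting 1: P = [[1, 4], [2, 5], [3]].

The final insertion tableau P = [[1, 4], [2, 5], [3]] has shape [2, 2, 1].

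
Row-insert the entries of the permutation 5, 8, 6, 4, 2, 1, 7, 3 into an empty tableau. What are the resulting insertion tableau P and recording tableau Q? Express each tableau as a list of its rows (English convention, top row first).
P = [[1, 3, 7], [2, 6], [4], [5], [8]], Q = [[1, 2, 7], [3, 8], [4], [5], [6]]

Insert each entry of the permutation into P by Schensted row insertion, recording in Q the position of each new cell.

After inserting 5: P = [[5]].
After inserting 8: P = [[5, 8]].
After inserting 6: P = [[5, 6], [8]].
After inserting 4: P = [[4, 6], [5], [8]].
After inserting 2: P = [[2, 6], [4], [5], [8]].
After inserting 1: P = [[1, 6], [2], [4], [5], [8]].
After inserting 7: P = [[1, 6, 7], [2], [4], [5], [8]].
After inserting 3: P = [[1, 3, 7], [2, 6], [4], [5], [8]].

So P = [[1, 3, 7], [2, 6], [4], [5], [8]], Q = [[1, 2, 7], [3, 8], [4], [5], [6]].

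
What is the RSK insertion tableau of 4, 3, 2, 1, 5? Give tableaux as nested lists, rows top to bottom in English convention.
Insert 4: appended to row 1. P = [[4]].
Insert 3: 3 bumps 4 from row 1; 4 starts row 2. P = [[3], [4]].
Insert 2: 2 bumps 3 from row 1; 3 bumps 4 from row 2; 4 starts row 3. P = [[2], [3], [4]].
Insert 1: 1 bumps 2 from row 1; 2 bumps 3 from row 2; 3 bumps 4 from row 3; 4 starts row 4. P = [[1], [2], [3], [4]].
Insert 5: appended to row 1. P = [[1, 5], [2], [3], [4]].

So P = [[1, 5], [2], [3], [4]].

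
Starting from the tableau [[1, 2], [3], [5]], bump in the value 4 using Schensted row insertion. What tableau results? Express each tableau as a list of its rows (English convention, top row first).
[[1, 2, 4], [3], [5]]

4 is larger than every entry of row 1, so it is appended to row 1. The new tableau is [[1, 2, 4], [3], [5]].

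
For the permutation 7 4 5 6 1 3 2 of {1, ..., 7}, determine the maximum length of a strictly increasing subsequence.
3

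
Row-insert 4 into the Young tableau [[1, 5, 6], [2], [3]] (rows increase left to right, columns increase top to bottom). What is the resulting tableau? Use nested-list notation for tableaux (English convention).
In row 1, 4 replaces 5 (the leftmost entry greater than 4); 5 is bumped to row 2. 5 is appended to row 2. The new tableau is [[1, 4, 6], [2, 5], [3]].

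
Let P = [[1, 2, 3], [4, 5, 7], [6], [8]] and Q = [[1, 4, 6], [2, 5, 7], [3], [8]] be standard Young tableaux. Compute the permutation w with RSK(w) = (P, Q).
Reverse RSK: for i = n, n-1, ..., 1, locate i in Q, remove the corresponding corner cell from P, and reverse-bump its entry up through P; the value ejected from row 1 is w(i).

So w = 8 4 1 6 2 7 5 3.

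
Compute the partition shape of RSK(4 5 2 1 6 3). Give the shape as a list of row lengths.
[3, 2, 1]

RSK row insertion gives P = [[1, 3, 6], [2, 5], [4]], which has shape [3, 2, 1].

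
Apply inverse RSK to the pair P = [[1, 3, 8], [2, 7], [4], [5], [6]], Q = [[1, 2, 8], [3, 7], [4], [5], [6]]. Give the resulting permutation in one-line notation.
6 7 5 4 2 1 3 8

Reverse RSK: for i = n, n-1, ..., 1, locate i in Q, remove the corresponding corner cell from P, and reverse-bump its entry up through P; the value ejected from row 1 is w(i).

So w = 6 7 5 4 2 1 3 8.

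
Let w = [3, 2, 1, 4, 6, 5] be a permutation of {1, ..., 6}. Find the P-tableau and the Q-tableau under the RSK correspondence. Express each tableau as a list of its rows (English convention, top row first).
Insert each entry of the permutation into P by Schensted row insertion, recording in Q the position of each new cell.

After inserting 3: P = [[3]].
After inserting 2: P = [[2], [3]].
After inserting 1: P = [[1], [2], [3]].
After inserting 4: P = [[1, 4], [2], [3]].
After inserting 6: P = [[1, 4, 6], [2], [3]].
After inserting 5: P = [[1, 4, 5], [2, 6], [3]].

So P = [[1, 4, 5], [2, 6], [3]], Q = [[1, 4, 5], [2, 6], [3]].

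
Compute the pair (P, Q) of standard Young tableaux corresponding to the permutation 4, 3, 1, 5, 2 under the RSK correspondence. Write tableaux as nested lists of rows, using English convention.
P = [[1, 2], [3, 5], [4]], Q = [[1, 4], [2, 5], [3]]

Insert each entry of the permutation into P by Schensted row insertion, recording in Q the position of each new cell.

After inserting 4: P = [[4]].
After inserting 3: P = [[3], [4]].
After inserting 1: P = [[1], [3], [4]].
After inserting 5: P = [[1, 5], [3], [4]].
After inserting 2: P = [[1, 2], [3, 5], [4]].

So P = [[1, 2], [3, 5], [4]], Q = [[1, 4], [2, 5], [3]].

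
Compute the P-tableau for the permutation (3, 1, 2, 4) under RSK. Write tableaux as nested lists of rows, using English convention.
P = [[1, 2, 4], [3]]

Insert 3: appended to row 1. P = [[3]].
Insert 1: 1 bumps 3 from row 1; 3 starts row 2. P = [[1], [3]].
Insert 2: appended to row 1. P = [[1, 2], [3]].
Insert 4: appended to row 1. P = [[1, 2, 4], [3]].

So P = [[1, 2, 4], [3]].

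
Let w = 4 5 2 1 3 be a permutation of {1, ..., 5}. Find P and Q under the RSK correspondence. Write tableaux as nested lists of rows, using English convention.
P = [[1, 3], [2, 5], [4]], Q = [[1, 2], [3, 5], [4]]

Insert each entry of the permutation into P by Schensted row insertion, recording in Q the position of each new cell.

Insert 4: appended to row 1. P = [[4]].
Insert 5: appended to row 1. P = [[4, 5]].
Insert 2: 2 bumps 4 from row 1; 4 starts row 2. P = [[2, 5], [4]].
Insert 1: 1 bumps 2 from row 1; 2 bumps 4 from row 2; 4 starts row 3. P = [[1, 5], [2], [4]].
Insert 3: 3 bumps 5 from row 1; 5 appends to row 2. P = [[1, 3], [2, 5], [4]].

So P = [[1, 3], [2, 5], [4]], Q = [[1, 2], [3, 5], [4]].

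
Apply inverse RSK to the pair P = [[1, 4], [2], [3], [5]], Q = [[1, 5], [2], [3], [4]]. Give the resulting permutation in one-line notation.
5 3 2 1 4

Reverse RSK: for i = n, n-1, ..., 1, locate i in Q, remove the corresponding corner cell from P, and reverse-bump its entry up through P; the value ejected from row 1 is w(i).

So w = 5 3 2 1 4.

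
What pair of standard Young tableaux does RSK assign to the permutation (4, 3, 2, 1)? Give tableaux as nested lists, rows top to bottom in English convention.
Insert each entry of the permutation into P by Schensted row insertion, recording in Q the position of each new cell.

After inserting 4: P = [[4]].
After inserting 3: P = [[3], [4]].
After inserting 2: P = [[2], [3], [4]].
After inserting 1: P = [[1], [2], [3], [4]].

So P = [[1], [2], [3], [4]], Q = [[1], [2], [3], [4]].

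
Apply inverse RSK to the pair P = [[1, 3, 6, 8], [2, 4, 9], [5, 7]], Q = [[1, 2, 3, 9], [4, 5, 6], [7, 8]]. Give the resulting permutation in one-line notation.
5 7 9 2 4 6 1 3 8

Reverse RSK: for i = n, n-1, ..., 1, locate i in Q, remove the corresponding corner cell from P, and reverse-bump its entry up through P; the value ejected from row 1 is w(i).

So w = 5 7 9 2 4 6 1 3 8.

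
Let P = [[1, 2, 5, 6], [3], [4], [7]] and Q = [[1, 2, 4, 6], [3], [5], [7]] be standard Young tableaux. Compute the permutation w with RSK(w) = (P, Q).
Reverse RSK: for i = n, n-1, ..., 1, locate i in Q, remove the corresponding corner cell from P, and reverse-bump its entry up through P; the value ejected from row 1 is w(i).

So w = 1 7 4 5 3 6 2.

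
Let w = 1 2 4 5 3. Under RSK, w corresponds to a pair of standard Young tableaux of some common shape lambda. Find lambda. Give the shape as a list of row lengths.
[4, 1]

RSK row insertion gives P = [[1, 2, 3, 5], [4]], which has shape [4, 1].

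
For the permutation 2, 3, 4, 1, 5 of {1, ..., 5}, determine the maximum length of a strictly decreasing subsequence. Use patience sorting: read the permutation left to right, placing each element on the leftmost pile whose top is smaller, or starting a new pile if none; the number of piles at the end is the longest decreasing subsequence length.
2: new pile. tops = [2]
3: onto pile 1 (replacing 2). tops = [3]
4: onto pile 1 (replacing 3). tops = [4]
1: new pile. tops = [4, 1]
5: onto pile 1 (replacing 4). tops = [5, 1]

2 piles, so the longest decreasing subsequence has length 2.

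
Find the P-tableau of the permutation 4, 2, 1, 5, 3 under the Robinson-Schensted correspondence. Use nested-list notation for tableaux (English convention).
P = [[1, 3], [2, 5], [4]]

Insert 4: appended to row 1. P = [[4]].
Insert 2: 2 bumps 4 from row 1; 4 starts row 2. P = [[2], [4]].
Insert 1: 1 bumps 2 from row 1; 2 bumps 4 from row 2; 4 starts row 3. P = [[1], [2], [4]].
Insert 5: appended to row 1. P = [[1, 5], [2], [4]].
Insert 3: 3 bumps 5 from row 1; 5 appends to row 2. P = [[1, 3], [2, 5], [4]].

So P = [[1, 3], [2, 5], [4]].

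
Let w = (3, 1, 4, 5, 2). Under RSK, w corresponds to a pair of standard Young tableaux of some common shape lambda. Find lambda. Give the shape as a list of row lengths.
[3, 2]

Row-insert each entry into an empty tableau.

After inserting 3: P = [[3]].
After inserting 1: P = [[1], [3]].
After inserting 4: P = [[1, 4], [3]].
After inserting 5: P = [[1, 4, 5], [3]].
After inserting 2: P = [[1, 2, 5], [3, 4]].

The final insertion tableau P = [[1, 2, 5], [3, 4]] has shape [3, 2].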